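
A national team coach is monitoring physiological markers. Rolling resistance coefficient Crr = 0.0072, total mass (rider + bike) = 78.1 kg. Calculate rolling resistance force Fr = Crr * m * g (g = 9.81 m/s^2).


Fr = Crr * m * g
= 0.0072 * 78.1 * 9.81
= 5.516 N

5.516 N


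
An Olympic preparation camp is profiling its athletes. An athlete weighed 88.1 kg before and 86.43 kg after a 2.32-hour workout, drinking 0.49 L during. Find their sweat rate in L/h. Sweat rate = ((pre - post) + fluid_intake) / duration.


Body mass change = 1.67 kg
Total sweat loss = 1.67 + 0.49 = 2.16 L
Rate = 2.16 / 2.32 = 0.931 L/h

0.931 L/h


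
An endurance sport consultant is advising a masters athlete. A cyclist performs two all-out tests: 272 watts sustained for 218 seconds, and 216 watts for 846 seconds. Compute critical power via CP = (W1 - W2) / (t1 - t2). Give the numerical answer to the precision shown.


W1 = P1 * t1 = 272 * 218 = 59296 J
W2 = P2 * t2 = 216 * 846 = 182736 J
CP = (59296 - 182736) / (218 - 846)
= 196.56 W

196.56 W


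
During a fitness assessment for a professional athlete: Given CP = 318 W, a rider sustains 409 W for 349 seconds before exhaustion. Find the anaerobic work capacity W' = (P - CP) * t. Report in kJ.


Excess power = 409 - 318 = 91 W
Work above CP = 91 * 349 = 31759 J
W' = 31.759 kJ

31.759 kJ


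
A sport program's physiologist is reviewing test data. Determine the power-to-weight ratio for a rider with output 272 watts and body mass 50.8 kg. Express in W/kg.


P/W = 272 / 50.8 = 5.354 W/kg

5.354 W/kg


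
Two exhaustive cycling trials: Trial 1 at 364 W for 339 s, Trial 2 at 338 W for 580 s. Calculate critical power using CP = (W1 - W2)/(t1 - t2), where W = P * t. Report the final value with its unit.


W1 = 364 * 339 = 123396 J
W2 = 338 * 580 = 196040 J
CP = (123396 - 196040) / (339 - 580)
= -72644 / -241
= 301.43 W

301.43 W


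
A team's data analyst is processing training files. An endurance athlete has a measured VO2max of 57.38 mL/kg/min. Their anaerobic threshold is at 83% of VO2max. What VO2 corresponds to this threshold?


Anaerobic threshold VO2 = VO2max * 83%
= 57.38 * 0.83
= 47.63 mL/kg/min

47.63 mL/kg/min


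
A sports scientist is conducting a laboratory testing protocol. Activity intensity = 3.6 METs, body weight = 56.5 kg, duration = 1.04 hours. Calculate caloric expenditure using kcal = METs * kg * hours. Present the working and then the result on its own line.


kcal = 3.6 * 56.5 * 1.04
= 203.4 * 1.04
= 211.54 kcal

211.54 kcal


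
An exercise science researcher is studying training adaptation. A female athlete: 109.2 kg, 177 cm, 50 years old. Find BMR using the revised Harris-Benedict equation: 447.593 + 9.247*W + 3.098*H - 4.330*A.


Intercept = 447.593
Weight contribution = 9.247 * 109.2 = 1009.7724
Height contribution = 3.098 * 177 = 548.346
Age contribution = 4.33 * 50 = 216.5
BMR = 447.593 + 1009.7724 + 548.346 - 216.5
= 1789.21 kcal/day

1789.21 kcal/day


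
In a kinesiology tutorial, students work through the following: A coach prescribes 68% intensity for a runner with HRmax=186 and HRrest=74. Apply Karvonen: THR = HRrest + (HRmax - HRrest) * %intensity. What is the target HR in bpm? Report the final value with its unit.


Heart rate reserve = 186 - 74 = 112
Intensity fraction = 68 / 100 = 0.68
THR = 74 + 112 * 0.68 = 150.16 bpm

150.16 bpm


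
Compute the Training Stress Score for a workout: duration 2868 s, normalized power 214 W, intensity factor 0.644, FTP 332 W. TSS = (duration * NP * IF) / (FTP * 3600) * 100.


Product = 2868 * 214 * 0.644 = 395256.288
Base = 332 * 3600 = 1195200
TSS = 395256.288 / 1195200 * 100 = 33.07

33.07 TSS


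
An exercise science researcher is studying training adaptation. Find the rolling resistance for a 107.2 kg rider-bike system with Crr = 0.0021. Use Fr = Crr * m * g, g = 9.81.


m * g = 107.2 * 9.81 = 1051.632 N
Fr = 0.0021 * 1051.632 = 2.208 N

2.208 N


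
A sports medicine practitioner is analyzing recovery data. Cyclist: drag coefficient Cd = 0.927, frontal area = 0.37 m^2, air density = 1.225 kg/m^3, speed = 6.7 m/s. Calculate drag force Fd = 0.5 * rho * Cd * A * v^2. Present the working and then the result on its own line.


v^2 = 6.7^2 = 44.89
Fd = 0.5 * 1.225 * 0.927 * 0.37 * 44.89
= 9.431 N

9.431 N


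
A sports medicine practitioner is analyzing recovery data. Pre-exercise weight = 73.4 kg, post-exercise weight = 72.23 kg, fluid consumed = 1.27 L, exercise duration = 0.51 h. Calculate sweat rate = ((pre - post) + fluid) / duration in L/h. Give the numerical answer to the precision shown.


Weight loss = 73.4 - 72.23 = 1.17 kg (approx L)
Total sweat = 1.17 + 1.27 = 2.44 L
Sweat rate = 2.44 / 0.51 = 4.784 L/h

4.784 L/h


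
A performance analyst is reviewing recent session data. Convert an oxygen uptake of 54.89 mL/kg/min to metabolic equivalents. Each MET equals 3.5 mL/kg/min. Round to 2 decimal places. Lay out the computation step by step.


One MET = 3.5 mL/kg/min
Number of METs = 54.89 / 3.5
= 15.68 METs

15.68 METs


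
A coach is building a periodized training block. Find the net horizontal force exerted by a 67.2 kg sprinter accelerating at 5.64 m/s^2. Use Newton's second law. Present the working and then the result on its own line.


Newton's second law: F = m * a
F = 67.2 * 5.64 = 379.01 N

379.01 N


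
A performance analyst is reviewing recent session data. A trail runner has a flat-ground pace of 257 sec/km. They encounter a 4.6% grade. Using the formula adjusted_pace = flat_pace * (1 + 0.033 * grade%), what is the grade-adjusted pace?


Grade factor = 1 + 0.033 * 4.6 = 1.1518
Adjusted = 257 * 1.1518 = 296.01 sec/km

296.01 s/km


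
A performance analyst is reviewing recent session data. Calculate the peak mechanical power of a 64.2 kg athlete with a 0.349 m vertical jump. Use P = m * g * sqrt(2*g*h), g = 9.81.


First, sqrt(2gh) = sqrt(2 * 9.81 * 0.349)
= sqrt(6.84738) = 2.61675 m/s
Power = 64.2 * 9.81 * 2.61675 = 1648.03 W

1648.03 W


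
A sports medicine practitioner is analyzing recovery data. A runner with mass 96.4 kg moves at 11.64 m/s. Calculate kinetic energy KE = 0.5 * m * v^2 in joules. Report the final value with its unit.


v^2 = 11.64^2 = 135.4896
KE = 0.5 * 96.4 * 135.4896
= 6530.6 J

6530.6 J


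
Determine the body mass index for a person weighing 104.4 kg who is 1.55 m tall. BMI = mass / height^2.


BMI = mass / height^2
= 104.4 / 1.55^2
= 104.4 / 2.4025
= 43.45 kg/m^2

43.45 kg/m^2


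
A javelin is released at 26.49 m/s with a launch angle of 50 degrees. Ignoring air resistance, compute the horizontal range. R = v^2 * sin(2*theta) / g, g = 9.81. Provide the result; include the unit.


Launch speed squared = 701.7201
sin(2 * 50 deg) = 0.984808
Range = 701.7201 * 0.984808 / 9.81
= 70.444 m

70.444 m


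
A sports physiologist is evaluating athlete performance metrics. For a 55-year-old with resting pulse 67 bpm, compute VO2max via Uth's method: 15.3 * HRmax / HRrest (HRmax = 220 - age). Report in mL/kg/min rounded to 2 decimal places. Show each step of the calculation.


Step 1: HRmax = 220 - 55 = 165 bpm
Step 2: Ratio = 165 / 67 = 2.4627
Step 3: VO2max = 15.3 * 2.4627 = 37.68 mL/kg/min

37.68 mL/kg/min


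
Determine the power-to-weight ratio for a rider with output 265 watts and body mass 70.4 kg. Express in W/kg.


P/W = 265 / 70.4 = 3.764 W/kg

3.764 W/kg


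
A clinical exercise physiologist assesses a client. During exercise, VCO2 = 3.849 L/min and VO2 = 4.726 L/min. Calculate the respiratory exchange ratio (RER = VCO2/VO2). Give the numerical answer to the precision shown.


RER = VCO2 / VO2
= 3.849 / 4.726
= 0.8144

0.8144


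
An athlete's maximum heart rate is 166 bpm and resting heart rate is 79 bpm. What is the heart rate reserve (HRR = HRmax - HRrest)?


HRR = HRmax - HRrest
= 166 - 79
= 87 bpm

87 bpm


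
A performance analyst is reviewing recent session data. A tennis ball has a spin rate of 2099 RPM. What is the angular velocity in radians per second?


Convert RPM to rad/s: multiply by 2*pi and divide by 60
omega = 2099 * 2 * pi / 60
= 219.807 rad/s

219.807 rad/s


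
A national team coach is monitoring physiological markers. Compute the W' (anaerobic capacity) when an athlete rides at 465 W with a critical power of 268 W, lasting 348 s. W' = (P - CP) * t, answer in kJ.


Above-CP power = 197 W
Duration = 348 s
W' = 197 * 348 = 68556 J
Convert: 68556 / 1000 = 68.556 kJ

68.556 kJ


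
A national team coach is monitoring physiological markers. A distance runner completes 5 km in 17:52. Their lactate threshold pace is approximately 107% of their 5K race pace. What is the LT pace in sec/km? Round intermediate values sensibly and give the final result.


Convert to seconds: 17 min 52 s = 1072 s
Pace per km = 1072 / 5 = 214.4 s/km
LT pace = 214.4 * 1.07 = 229.41 s/km

229.41 s/km


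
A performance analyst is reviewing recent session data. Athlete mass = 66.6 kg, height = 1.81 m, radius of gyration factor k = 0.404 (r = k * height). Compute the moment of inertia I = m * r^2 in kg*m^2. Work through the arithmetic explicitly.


r = k * height = 0.404 * 1.81 = 0.73124 m
r^2 = 0.73124^2 = 0.534712
I = 66.6 * 0.534712 = 35.612 kg*m^2

35.612 kg*m^2


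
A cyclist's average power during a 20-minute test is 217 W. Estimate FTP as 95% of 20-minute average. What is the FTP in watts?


FTP = 20-min power * 0.95
= 217 * 0.95
= 206.15 W

206.15 W


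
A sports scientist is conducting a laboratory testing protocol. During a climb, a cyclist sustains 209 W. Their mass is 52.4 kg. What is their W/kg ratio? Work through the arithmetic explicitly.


Power-to-weight = 209 W / 52.4 kg
= 3.989 W/kg

3.989 W/kg


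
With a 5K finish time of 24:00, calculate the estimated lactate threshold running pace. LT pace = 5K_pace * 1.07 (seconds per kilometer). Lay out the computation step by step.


Race duration = 1440 s for 5 km
Average pace = 1440 / 5 = 288.0 s/km
LT pace = 288.0 * 1.07
= 308.16 s/km

308.16 s/km


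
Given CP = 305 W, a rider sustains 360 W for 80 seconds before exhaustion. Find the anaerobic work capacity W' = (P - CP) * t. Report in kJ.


Excess power = 360 - 305 = 55 W
Work above CP = 55 * 80 = 4400 J
W' = 4.4 kJ

4.4 kJ


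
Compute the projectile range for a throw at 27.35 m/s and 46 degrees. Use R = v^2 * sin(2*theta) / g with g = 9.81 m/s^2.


Two times the angle = 92 degrees
sin(92) = 0.999391
R = 748.0225 * 0.999391 / 9.81 = 76.205 m

76.205 m


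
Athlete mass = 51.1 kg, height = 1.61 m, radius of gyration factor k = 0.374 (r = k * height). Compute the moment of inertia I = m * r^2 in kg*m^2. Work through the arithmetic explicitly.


r = k * height = 0.374 * 1.61 = 0.60214 m
r^2 = 0.60214^2 = 0.362573
I = 51.1 * 0.362573 = 18.527 kg*m^2

18.527 kg*m^2


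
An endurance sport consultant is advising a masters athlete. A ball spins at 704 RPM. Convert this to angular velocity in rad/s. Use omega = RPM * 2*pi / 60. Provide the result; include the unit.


omega = 704 * 2 * pi / 60
= 704 * 6.28318531 / 60
= 4423.362 / 60
= 73.723 rad/s

73.723 rad/s


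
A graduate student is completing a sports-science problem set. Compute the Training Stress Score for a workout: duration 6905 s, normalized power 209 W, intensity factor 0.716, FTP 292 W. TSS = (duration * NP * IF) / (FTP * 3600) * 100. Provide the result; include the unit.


Product = 6905 * 209 * 0.716 = 1033291.82
Base = 292 * 3600 = 1051200
TSS = 1033291.82 / 1051200 * 100 = 98.3

98.3 TSS


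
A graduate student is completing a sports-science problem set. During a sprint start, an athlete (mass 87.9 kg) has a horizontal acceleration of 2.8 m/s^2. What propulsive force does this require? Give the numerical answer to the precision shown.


Propulsive force = mass * acceleration
= 87.9 kg * 2.8 m/s^2
= 246.12 N

246.12 N


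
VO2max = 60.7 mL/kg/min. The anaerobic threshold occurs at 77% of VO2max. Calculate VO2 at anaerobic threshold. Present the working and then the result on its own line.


AT fraction = 77 / 100 = 0.77
AT VO2 = 60.7 * 0.77
= 46.74 mL/kg/min

46.74 mL/kg/min


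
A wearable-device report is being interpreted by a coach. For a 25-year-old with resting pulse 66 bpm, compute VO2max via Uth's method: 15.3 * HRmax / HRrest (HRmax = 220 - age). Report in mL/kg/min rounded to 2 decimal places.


Step 1: HRmax = 220 - 25 = 195 bpm
Step 2: Ratio = 195 / 66 = 2.9545
Step 3: VO2max = 15.3 * 2.9545 = 45.2 mL/kg/min

45.2 mL/kg/min


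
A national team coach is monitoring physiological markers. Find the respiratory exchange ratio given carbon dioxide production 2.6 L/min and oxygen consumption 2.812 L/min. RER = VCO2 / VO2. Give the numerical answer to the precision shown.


VCO2 = 2.6 L/min
VO2 = 2.812 L/min
RER = 2.6 / 2.812 = 0.9246

0.9246


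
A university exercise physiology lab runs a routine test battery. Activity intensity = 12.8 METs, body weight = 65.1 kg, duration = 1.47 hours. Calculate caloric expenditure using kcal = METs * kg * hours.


kcal = 12.8 * 65.1 * 1.47
= 833.28 * 1.47
= 1224.92 kcal

1224.92 kcal


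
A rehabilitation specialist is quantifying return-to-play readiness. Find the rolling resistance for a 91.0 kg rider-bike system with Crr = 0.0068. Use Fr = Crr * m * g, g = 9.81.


m * g = 91.0 * 9.81 = 892.71 N
Fr = 0.0068 * 892.71 = 6.07 N

6.07 N


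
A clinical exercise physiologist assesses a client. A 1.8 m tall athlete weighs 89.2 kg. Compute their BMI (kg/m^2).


height^2 = 3.24 m^2
BMI = 89.2 / 3.24 = 27.53 kg/m^2

27.53 kg/m^2


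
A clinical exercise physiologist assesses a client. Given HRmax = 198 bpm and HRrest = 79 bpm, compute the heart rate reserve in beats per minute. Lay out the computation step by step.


Heart rate reserve = maximum HR minus resting HR
HRR = 198 - 79 = 119 bpm

119 bpm


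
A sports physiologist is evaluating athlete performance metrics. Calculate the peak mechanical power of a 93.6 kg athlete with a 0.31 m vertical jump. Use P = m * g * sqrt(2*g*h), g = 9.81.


First, sqrt(2gh) = sqrt(2 * 9.81 * 0.31)
= sqrt(6.0822) = 2.466212 m/s
Power = 93.6 * 9.81 * 2.466212 = 2264.52 W

2264.52 W


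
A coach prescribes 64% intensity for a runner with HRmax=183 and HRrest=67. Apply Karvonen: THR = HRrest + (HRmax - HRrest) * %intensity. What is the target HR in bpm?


Heart rate reserve = 183 - 67 = 116
Intensity fraction = 64 / 100 = 0.64
THR = 67 + 116 * 0.64 = 141.24 bpm

141.24 bpm


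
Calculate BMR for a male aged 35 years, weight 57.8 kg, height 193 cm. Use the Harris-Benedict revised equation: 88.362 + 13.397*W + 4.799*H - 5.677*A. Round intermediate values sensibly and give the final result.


Substituting values:
W term = 13.397 * 57.8 = 774.3466
H term = 4.799 * 193 = 926.207
A term = 5.677 * 35 = 198.695
BMR = 1590.22 kcal/day

1590.22 kcal/day


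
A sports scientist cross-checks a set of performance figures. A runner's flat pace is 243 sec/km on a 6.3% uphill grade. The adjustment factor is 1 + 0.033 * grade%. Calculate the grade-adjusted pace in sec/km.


Factor = 1 + 0.033 * 6.3 = 1.2079
Adjusted pace = 243 * 1.2079
= 293.52 sec/km

293.52 s/km


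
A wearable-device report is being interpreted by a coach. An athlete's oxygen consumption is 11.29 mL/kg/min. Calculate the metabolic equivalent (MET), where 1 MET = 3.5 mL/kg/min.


MET = VO2 / 3.5
= 11.29 / 3.5
= 3.23 METs

3.23 METs


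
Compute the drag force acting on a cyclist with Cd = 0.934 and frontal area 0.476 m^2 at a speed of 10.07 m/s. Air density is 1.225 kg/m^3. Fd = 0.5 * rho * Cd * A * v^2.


Step 1: v^2 = 101.4049
Step 2: Fd = 0.5 * 1.225 * 0.934 * 0.476 * 101.4049
= 27.613 N

27.613 N


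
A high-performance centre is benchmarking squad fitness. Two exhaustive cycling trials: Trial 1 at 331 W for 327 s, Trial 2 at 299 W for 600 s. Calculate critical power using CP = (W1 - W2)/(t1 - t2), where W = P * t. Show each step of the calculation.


W1 = 331 * 327 = 108237 J
W2 = 299 * 600 = 179400 J
CP = (108237 - 179400) / (327 - 600)
= -71163 / -273
= 260.67 W

260.67 W


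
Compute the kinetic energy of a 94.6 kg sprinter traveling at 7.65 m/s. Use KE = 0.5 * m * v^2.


Velocity squared = 58.5225
KE = 0.5 * 94.6 * 58.5225 = 2768.11 J

2768.11 J


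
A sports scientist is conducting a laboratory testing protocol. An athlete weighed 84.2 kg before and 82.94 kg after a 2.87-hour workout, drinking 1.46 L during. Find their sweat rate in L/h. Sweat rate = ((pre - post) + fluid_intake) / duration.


Body mass change = 1.26 kg
Total sweat loss = 1.26 + 1.46 = 2.72 L
Rate = 2.72 / 2.87 = 0.948 L/h

0.948 L/h


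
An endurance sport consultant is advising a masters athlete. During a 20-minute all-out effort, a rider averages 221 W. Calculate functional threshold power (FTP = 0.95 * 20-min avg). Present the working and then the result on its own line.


FTP = 0.95 * 221
= 209.95 W

209.95 W


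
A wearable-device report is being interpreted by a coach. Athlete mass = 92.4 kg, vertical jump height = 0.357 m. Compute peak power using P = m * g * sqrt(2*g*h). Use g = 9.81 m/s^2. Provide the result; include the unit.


sqrt(2 * 9.81 * 0.357) = sqrt(7.00434) = 2.646571 m/s
P = 92.4 * 9.81 * 2.646571
= 2398.97 W

2398.97 W


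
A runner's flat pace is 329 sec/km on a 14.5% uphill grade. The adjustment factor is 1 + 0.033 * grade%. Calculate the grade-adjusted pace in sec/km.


Factor = 1 + 0.033 * 14.5 = 1.4785
Adjusted pace = 329 * 1.4785
= 486.43 sec/km

486.43 s/km


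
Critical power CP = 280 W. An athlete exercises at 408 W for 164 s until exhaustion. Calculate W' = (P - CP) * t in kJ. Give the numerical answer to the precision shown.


P - CP = 408 - 280 = 128 W
W' = 128 * 164 = 20992 J
= 20992 / 1000 = 20.992 kJ

20.992 kJ


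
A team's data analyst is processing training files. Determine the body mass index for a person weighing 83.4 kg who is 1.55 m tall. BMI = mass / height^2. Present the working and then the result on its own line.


BMI = mass / height^2
= 83.4 / 1.55^2
= 83.4 / 2.4025
= 34.71 kg/m^2

34.71 kg/m^2


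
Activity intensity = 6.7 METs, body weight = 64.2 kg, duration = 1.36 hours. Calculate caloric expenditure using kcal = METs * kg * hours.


kcal = 6.7 * 64.2 * 1.36
= 430.14 * 1.36
= 584.99 kcal

584.99 kcal


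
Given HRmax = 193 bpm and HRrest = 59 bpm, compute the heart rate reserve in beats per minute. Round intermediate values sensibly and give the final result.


Heart rate reserve = maximum HR minus resting HR
HRR = 193 - 59 = 134 bpm

134 bpm


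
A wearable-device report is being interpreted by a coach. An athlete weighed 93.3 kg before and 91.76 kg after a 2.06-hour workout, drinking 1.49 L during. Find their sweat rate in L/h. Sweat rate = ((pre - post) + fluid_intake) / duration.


Body mass change = 1.54 kg
Total sweat loss = 1.54 + 1.49 = 3.03 L
Rate = 3.03 / 2.06 = 1.471 L/h

1.471 L/h


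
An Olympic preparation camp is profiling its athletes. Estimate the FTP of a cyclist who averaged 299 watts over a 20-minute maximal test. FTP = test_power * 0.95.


FTP = 299 * 0.95 = 284.05 W

284.05 W


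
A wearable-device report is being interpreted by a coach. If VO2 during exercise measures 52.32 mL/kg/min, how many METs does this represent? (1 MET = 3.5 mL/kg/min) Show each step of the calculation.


METs = VO2 / 3.5 = 52.32 / 3.5 = 14.95

14.95 METs


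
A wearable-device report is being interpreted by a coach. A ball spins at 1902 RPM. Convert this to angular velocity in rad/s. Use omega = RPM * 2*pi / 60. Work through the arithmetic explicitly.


omega = 1902 * 2 * pi / 60
= 1902 * 6.28318531 / 60
= 11950.618 / 60
= 199.177 rad/s

199.177 rad/s


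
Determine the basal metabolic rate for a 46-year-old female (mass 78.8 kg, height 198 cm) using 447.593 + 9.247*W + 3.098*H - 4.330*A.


BMR = 447.593 + 9.247*78.8 + 3.098*198 - 4.330*46
= 1590.48 kcal/day

1590.48 kcal/day


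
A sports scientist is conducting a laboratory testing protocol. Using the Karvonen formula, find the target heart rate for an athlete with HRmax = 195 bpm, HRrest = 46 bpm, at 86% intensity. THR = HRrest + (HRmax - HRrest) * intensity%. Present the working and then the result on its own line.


HRR = 195 - 46 = 149
THR = 46 + 149 * 0.86
= 46 + 128.14
= 174.14 bpm

174.14 bpm


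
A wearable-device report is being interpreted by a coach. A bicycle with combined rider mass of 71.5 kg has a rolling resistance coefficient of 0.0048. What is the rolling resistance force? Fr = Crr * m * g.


Fr = 0.0048 * 71.5 * 9.81
= 0.3432 * 9.81
= 3.367 N

3.367 N


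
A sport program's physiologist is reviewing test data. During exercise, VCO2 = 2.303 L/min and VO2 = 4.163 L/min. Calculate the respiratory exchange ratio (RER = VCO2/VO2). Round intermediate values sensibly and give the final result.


RER = VCO2 / VO2
= 2.303 / 4.163
= 0.5532

0.5532


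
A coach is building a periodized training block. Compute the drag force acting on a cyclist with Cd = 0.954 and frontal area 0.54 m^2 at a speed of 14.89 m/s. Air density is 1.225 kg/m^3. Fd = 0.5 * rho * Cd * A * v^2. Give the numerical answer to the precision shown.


Step 1: v^2 = 221.7121
Step 2: Fd = 0.5 * 1.225 * 0.954 * 0.54 * 221.7121
= 69.958 N

69.958 N


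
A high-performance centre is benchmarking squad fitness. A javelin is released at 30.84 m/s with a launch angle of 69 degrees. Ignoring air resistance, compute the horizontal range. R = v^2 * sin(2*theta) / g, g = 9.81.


Launch speed squared = 951.1056
sin(2 * 69 deg) = 0.669131
Range = 951.1056 * 0.669131 / 9.81
= 64.874 m

64.874 m


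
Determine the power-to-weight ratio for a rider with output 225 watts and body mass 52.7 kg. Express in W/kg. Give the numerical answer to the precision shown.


P/W = 225 / 52.7 = 4.269 W/kg

4.269 W/kg


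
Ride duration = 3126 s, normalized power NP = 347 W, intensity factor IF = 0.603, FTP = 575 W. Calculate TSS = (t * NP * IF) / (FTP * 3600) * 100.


Numerator = 3126 * 347 * 0.603 = 654087.366
Denominator = 575 * 3600 = 2070000
TSS = 654087.366 / 2070000 * 100
= 31.6

31.6 TSS


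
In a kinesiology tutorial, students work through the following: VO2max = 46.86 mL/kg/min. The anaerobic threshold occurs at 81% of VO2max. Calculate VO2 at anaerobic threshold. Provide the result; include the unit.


AT fraction = 81 / 100 = 0.81
AT VO2 = 46.86 * 0.81
= 37.96 mL/kg/min

37.96 mL/kg/min


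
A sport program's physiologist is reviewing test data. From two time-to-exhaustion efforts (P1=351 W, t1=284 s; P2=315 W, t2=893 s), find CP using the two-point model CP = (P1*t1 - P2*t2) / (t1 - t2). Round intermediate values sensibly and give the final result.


Work in trial 1 = 99684 J
Work in trial 2 = 281295 J
Delta work = -181611 J
Delta time = -609 s
CP = -181611 / -609 = 298.21 W

298.21 W


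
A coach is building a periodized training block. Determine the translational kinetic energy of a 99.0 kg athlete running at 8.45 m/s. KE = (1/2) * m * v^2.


KE = 0.5 * m * v^2
= 0.5 * 99.0 * 8.45^2
= 0.5 * 99.0 * 71.4025
= 3534.42 J

3534.42 J


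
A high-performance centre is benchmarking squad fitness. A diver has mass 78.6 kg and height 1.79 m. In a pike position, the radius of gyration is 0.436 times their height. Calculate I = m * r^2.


r = 0.436 * 1.79 = 0.78044 m
I = m * r^2 = 78.6 * 0.609087 = 47.874 kg*m^2

47.874 kg*m^2


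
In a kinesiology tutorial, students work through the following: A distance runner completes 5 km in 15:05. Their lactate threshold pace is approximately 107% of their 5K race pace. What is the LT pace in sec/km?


Convert to seconds: 15 min 5 s = 905 s
Pace per km = 905 / 5 = 181.0 s/km
LT pace = 181.0 * 1.07 = 193.67 s/km

193.67 s/km


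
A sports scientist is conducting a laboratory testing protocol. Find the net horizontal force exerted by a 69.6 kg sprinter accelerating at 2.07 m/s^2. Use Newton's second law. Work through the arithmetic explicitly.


Newton's second law: F = m * a
F = 69.6 * 2.07 = 144.07 N

144.07 N


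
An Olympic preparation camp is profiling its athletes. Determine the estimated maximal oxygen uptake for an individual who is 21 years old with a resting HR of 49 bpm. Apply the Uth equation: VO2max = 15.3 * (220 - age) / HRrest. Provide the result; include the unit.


HRmax = 220 - 21 = 199
VO2max = 15.3 * (199 / 49)
= 15.3 * 4.0612
= 62.14 mL/kg/min

62.14 mL/kg/min


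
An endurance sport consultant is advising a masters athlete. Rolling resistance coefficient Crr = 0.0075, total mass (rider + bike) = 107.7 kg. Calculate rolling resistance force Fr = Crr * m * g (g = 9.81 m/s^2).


Fr = Crr * m * g
= 0.0075 * 107.7 * 9.81
= 7.924 N

7.924 N


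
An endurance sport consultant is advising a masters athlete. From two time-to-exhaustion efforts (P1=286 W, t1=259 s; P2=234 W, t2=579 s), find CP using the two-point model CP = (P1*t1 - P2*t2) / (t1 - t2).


Work in trial 1 = 74074 J
Work in trial 2 = 135486 J
Delta work = -61412 J
Delta time = -320 s
CP = -61412 / -320 = 191.91 W

191.91 W


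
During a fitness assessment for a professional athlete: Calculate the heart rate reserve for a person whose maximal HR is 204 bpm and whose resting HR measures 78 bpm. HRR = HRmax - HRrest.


HRmax = 204 bpm
HRrest = 78 bpm
HRR = 204 - 78 = 126 bpm

126 bpm


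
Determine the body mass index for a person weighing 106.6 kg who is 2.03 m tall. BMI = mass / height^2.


BMI = mass / height^2
= 106.6 / 2.03^2
= 106.6 / 4.1209
= 25.87 kg/m^2

25.87 kg/m^2


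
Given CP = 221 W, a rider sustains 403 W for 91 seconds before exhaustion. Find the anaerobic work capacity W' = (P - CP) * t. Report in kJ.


Excess power = 403 - 221 = 182 W
Work above CP = 182 * 91 = 16562 J
W' = 16.562 kJ

16.562 kJ


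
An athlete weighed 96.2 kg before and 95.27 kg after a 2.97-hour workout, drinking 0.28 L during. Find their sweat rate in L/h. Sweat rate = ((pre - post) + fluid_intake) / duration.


Body mass change = 0.93 kg
Total sweat loss = 0.93 + 0.28 = 1.21 L
Rate = 1.21 / 2.97 = 0.407 L/h

0.407 L/h


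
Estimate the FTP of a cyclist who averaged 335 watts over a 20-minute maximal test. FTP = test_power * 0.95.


FTP = 335 * 0.95 = 318.25 W

318.25 W


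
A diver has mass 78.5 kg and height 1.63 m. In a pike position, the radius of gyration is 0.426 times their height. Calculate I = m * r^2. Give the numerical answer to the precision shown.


r = 0.426 * 1.63 = 0.69438 m
I = m * r^2 = 78.5 * 0.482164 = 37.85 kg*m^2

37.85 kg*m^2


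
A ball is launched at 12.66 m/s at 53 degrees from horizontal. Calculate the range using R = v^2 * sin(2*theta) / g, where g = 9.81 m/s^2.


sin(2 * 53) = sin(106) = 0.961262
v^2 = 12.66^2 = 160.2756
R = 160.2756 * 0.961262 / 9.81
= 15.705 m

15.705 m


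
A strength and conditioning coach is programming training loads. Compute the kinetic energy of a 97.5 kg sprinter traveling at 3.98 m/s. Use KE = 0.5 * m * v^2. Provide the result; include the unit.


Velocity squared = 15.8404
KE = 0.5 * 97.5 * 15.8404 = 772.22 J

772.22 J


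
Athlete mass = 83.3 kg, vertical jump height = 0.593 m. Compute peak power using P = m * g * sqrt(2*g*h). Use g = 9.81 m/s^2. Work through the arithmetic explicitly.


sqrt(2 * 9.81 * 0.593) = sqrt(11.63466) = 3.410962 m/s
P = 83.3 * 9.81 * 3.410962
= 2787.35 W

2787.35 W


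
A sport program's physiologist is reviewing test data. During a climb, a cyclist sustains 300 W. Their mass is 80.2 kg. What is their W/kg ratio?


Power-to-weight = 300 W / 80.2 kg
= 3.741 W/kg

3.741 W/kg


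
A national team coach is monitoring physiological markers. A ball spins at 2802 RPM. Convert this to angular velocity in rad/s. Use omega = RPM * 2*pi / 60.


omega = 2802 * 2 * pi / 60
= 2802 * 6.28318531 / 60
= 17605.485 / 60
= 293.425 rad/s

293.425 rad/s


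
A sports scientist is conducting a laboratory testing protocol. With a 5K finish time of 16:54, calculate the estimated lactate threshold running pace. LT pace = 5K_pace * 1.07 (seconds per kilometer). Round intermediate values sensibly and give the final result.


Race duration = 1014 s for 5 km
Average pace = 1014 / 5 = 202.8 s/km
LT pace = 202.8 * 1.07
= 217.0 s/km

217.0 s/km


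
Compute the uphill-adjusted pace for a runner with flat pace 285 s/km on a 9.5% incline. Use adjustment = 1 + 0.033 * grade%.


Adjustment factor = 1 + 0.033 * 9.5 = 1.3135
Grade-adjusted pace = 285 * 1.3135 = 374.35 s/km

374.35 s/km


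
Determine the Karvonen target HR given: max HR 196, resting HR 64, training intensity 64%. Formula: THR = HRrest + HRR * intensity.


HRR = HRmax - HRrest = 196 - 64 = 132
THR = 64 + 132 * 0.64
= 148.48 bpm

148.48 bpm


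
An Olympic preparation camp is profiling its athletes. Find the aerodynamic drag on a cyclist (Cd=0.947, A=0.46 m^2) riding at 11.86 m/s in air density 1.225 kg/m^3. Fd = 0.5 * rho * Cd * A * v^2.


Fd = 0.5 * 1.225 * 0.947 * 0.46 * 11.86^2
= 0.5 * 1.225 * 0.947 * 0.46 * 140.6596
= 37.53 N

37.53 N


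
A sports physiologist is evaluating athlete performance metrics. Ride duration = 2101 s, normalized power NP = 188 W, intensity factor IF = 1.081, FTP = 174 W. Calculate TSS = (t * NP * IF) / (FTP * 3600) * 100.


Numerator = 2101 * 188 * 1.081 = 426982.028
Denominator = 174 * 3600 = 626400
TSS = 426982.028 / 626400 * 100
= 68.16

68.16 TSS


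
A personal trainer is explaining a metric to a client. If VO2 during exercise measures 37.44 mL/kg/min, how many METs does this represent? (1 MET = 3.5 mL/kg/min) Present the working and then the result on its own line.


METs = VO2 / 3.5 = 37.44 / 3.5 = 10.7

10.7 METs


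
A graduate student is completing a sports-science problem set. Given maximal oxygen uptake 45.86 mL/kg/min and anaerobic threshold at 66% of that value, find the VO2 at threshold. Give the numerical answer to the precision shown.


Percentage as decimal = 0.66
VO2 at AT = 45.86 * 0.66 = 30.27 mL/kg/min

30.27 mL/kg/min


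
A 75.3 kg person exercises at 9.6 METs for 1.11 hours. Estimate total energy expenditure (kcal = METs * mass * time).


Energy = METs * mass(kg) * time(h)
= 9.6 * 75.3 * 1.11
= 802.4 kcal

802.4 kcal


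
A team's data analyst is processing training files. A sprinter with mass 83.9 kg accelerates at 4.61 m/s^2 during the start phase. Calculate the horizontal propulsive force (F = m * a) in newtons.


F = m * a
= 83.9 * 4.61
= 386.78 N

386.78 N


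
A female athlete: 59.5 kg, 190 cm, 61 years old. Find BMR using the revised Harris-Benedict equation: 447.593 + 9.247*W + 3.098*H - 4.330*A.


Intercept = 447.593
Weight contribution = 9.247 * 59.5 = 550.1965
Height contribution = 3.098 * 190 = 588.62
Age contribution = 4.33 * 61 = 264.13
BMR = 447.593 + 550.1965 + 588.62 - 264.13
= 1322.28 kcal/day

1322.28 kcal/day


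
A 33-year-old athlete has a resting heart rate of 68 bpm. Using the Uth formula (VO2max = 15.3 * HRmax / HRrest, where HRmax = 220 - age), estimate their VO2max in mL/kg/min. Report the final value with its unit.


HRmax = 220 - 33 = 187 bpm
Ratio = HRmax / HRrest = 187 / 68 = 2.75
VO2max = 15.3 * 2.75 = 42.08 mL/kg/min

42.08 mL/kg/min


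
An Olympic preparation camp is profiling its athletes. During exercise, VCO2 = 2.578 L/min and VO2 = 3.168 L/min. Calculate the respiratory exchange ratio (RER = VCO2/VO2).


RER = VCO2 / VO2
= 2.578 / 3.168
= 0.8138

0.8138


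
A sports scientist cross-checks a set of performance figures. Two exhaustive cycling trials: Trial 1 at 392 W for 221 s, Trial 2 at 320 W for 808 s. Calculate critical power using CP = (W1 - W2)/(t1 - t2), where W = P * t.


W1 = 392 * 221 = 86632 J
W2 = 320 * 808 = 258560 J
CP = (86632 - 258560) / (221 - 808)
= -171928 / -587
= 292.89 W

292.89 W


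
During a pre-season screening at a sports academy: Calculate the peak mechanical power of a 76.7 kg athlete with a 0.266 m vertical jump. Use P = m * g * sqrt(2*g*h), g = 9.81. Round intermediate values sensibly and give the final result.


First, sqrt(2gh) = sqrt(2 * 9.81 * 0.266)
= sqrt(5.21892) = 2.284496 m/s
Power = 76.7 * 9.81 * 2.284496 = 1718.92 W

1718.92 W


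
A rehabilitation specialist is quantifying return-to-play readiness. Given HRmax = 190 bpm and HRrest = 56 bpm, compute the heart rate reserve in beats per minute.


Heart rate reserve = maximum HR minus resting HR
HRR = 190 - 56 = 134 bpm

134 bpm


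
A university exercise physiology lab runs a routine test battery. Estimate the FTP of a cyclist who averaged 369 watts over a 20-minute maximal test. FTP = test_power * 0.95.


FTP = 369 * 0.95 = 350.55 W

350.55 W


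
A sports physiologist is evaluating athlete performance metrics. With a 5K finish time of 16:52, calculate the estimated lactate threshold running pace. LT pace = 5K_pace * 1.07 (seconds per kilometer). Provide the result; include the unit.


Race duration = 1012 s for 5 km
Average pace = 1012 / 5 = 202.4 s/km
LT pace = 202.4 * 1.07
= 216.57 s/km

216.57 s/km


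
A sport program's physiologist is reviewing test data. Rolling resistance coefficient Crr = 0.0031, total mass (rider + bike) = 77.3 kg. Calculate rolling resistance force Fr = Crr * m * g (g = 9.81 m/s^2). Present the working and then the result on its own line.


Fr = Crr * m * g
= 0.0031 * 77.3 * 9.81
= 2.351 N

2.351 N


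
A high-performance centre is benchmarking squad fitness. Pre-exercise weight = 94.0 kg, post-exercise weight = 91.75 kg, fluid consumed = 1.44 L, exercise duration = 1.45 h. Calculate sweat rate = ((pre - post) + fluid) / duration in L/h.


Weight loss = 94.0 - 91.75 = 2.25 kg (approx L)
Total sweat = 2.25 + 1.44 = 3.69 L
Sweat rate = 3.69 / 1.45 = 2.545 L/h

2.545 L/h


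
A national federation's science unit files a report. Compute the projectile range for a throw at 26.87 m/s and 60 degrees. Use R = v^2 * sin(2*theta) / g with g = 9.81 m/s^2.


Two times the angle = 120 degrees
sin(120) = 0.866025
R = 721.9969 * 0.866025 / 9.81 = 63.738 m

63.738 m


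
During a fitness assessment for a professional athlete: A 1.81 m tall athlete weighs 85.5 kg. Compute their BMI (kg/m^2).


height^2 = 3.2761 m^2
BMI = 85.5 / 3.2761 = 26.1 kg/m^2

26.1 kg/m^2


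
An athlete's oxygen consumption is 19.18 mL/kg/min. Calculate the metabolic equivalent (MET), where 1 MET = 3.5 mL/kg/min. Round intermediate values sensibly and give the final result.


MET = VO2 / 3.5
= 19.18 / 3.5
= 5.48 METs

5.48 METs


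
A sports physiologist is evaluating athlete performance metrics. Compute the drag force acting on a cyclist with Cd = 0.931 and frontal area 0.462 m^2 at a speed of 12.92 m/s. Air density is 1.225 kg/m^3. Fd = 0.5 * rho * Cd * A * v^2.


Step 1: v^2 = 166.9264
Step 2: Fd = 0.5 * 1.225 * 0.931 * 0.462 * 166.9264
= 43.977 N

43.977 N


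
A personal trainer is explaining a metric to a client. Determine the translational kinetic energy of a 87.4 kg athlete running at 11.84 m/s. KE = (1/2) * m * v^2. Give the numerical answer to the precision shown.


KE = 0.5 * m * v^2
= 0.5 * 87.4 * 11.84^2
= 0.5 * 87.4 * 140.1856
= 6126.11 J

6126.11 J


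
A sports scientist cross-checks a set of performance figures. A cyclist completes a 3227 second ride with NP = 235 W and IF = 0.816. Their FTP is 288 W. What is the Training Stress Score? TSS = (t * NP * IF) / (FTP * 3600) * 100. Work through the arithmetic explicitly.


t * NP * IF = 3227 * 235 * 0.816 = 618809.52
FTP * 3600 = 1036800
TSS = (618809.52 / 1036800) * 100 = 59.68

59.68 TSS


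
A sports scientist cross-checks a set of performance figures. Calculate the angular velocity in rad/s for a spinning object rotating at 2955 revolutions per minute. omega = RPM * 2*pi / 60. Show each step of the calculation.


omega = RPM * 2*pi / 60
= 2955 * 6.28318531 / 60
= 309.447 rad/s

309.447 rad/s


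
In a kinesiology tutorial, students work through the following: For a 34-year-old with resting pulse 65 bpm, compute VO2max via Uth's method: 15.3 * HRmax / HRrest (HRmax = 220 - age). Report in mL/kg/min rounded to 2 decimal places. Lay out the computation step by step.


Step 1: HRmax = 220 - 34 = 186 bpm
Step 2: Ratio = 186 / 65 = 2.8615
Step 3: VO2max = 15.3 * 2.8615 = 43.78 mL/kg/min

43.78 mL/kg/min


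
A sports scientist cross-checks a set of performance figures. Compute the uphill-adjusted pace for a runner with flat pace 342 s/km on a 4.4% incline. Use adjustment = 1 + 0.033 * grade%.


Adjustment factor = 1 + 0.033 * 4.4 = 1.1452
Grade-adjusted pace = 342 * 1.1452 = 391.66 s/km

391.66 s/km


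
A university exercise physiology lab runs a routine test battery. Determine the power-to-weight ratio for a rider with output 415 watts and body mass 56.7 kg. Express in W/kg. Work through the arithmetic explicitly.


P/W = 415 / 56.7 = 7.319 W/kg

7.319 W/kg


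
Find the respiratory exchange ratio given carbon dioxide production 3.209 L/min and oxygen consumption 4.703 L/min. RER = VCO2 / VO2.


VCO2 = 3.209 L/min
VO2 = 4.703 L/min
RER = 3.209 / 4.703 = 0.6823

0.6823


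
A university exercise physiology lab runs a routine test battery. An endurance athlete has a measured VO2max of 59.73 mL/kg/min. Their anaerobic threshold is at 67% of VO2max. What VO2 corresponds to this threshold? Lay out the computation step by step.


Anaerobic threshold VO2 = VO2max * 67%
= 59.73 * 0.67
= 40.02 mL/kg/min

40.02 mL/kg/min


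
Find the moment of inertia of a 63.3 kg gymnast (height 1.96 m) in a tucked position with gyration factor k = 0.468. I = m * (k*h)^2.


Radius of gyration = 0.468 * 1.96 = 0.91728 m
I = 63.3 * 0.91728^2
= 63.3 * 0.841403
= 53.261 kg*m^2

53.261 kg*m^2


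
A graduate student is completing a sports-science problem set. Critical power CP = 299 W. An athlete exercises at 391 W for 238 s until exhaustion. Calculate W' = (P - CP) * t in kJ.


P - CP = 391 - 299 = 92 W
W' = 92 * 238 = 21896 J
= 21896 / 1000 = 21.896 kJ

21.896 kJ


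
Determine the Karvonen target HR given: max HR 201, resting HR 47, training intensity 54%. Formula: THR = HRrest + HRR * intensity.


HRR = HRmax - HRrest = 201 - 47 = 154
THR = 47 + 154 * 0.54
= 130.16 bpm

130.16 bpm


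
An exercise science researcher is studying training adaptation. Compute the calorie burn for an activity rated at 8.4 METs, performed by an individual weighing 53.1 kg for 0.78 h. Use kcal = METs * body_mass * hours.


Product of METs and mass = 8.4 * 53.1 = 446.04
Total kcal = 446.04 * 0.78 = 347.91 kcal

347.91 kcal


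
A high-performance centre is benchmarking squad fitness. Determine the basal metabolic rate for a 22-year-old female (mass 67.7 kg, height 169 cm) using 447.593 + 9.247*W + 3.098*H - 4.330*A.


BMR = 447.593 + 9.247*67.7 + 3.098*169 - 4.330*22
= 1501.92 kcal/day

1501.92 kcal/day


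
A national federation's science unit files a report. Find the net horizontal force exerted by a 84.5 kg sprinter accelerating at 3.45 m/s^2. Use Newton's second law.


Newton's second law: F = m * a
F = 84.5 * 3.45 = 291.53 N

291.53 N


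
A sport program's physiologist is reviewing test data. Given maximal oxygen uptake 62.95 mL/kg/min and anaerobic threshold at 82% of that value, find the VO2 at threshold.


Percentage as decimal = 0.82
VO2 at AT = 62.95 * 0.82 = 51.62 mL/kg/min

51.62 mL/kg/min


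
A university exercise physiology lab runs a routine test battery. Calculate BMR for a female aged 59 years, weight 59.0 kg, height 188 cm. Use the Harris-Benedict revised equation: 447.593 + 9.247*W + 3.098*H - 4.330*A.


Substituting values:
W term = 9.247 * 59.0 = 545.573
H term = 3.098 * 188 = 582.424
A term = 4.330 * 59 = 255.47
BMR = 1320.12 kcal/day

1320.12 kcal/day


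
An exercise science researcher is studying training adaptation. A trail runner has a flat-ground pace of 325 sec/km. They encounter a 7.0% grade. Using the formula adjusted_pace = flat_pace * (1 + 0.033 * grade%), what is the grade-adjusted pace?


Grade factor = 1 + 0.033 * 7.0 = 1.231
Adjusted = 325 * 1.231 = 400.08 sec/km

400.08 s/km
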